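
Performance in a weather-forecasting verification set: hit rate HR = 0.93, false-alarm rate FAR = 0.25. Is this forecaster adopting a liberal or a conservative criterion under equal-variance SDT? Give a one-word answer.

liberal

z(H) = 1.476, z(FA) = -0.674
c = −½·(z(H) + z(FA)) = -0.401
c < 0 → liberal criterion (biased toward responding “yes”).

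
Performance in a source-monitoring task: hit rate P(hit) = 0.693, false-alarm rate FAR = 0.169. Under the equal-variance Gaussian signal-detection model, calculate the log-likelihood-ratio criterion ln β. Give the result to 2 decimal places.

ln β = 0.33

Φ⁻¹(H) = Φ⁻¹(0.693) = 0.504
Φ⁻¹(FA) = Φ⁻¹(0.169) = -0.958
ln β = −½·[z(H)² − z(FA)²] = −0.5 × (0.254 − 0.918) = 0.332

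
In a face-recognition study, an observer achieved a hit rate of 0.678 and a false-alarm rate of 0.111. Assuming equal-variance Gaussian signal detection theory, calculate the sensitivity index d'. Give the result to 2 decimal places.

Φ⁻¹(H) = Φ⁻¹(0.678) = 0.462
Φ⁻¹(FA) = Φ⁻¹(0.111) = -1.221
d' = z(H) − z(FA) = 0.462 − (-1.221) = 1.683

d' = 1.68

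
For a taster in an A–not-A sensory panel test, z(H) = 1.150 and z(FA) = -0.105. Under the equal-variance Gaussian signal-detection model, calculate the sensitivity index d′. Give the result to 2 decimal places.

d′ = 1.26

d' = z(H) − z(FA) = 1.150 − (-0.105) = 1.255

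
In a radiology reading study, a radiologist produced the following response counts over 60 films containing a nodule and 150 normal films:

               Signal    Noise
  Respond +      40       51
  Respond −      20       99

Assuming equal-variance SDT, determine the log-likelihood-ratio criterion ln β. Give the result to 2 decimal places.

H = 40/60 = 0.6667
FA = 51/150 = 0.3400
Φ⁻¹(H) = Φ⁻¹(0.6667) = 0.431
Φ⁻¹(FA) = Φ⁻¹(0.3400) = -0.412
ln β = −½·[z(H)² − z(FA)²] = −0.5 × (0.186 − 0.170) = -0.008

ln β = -0.01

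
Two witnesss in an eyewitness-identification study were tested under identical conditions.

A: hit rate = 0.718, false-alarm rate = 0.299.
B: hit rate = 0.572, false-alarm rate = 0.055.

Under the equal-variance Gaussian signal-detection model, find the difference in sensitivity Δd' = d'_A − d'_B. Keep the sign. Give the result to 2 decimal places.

Δd' = -0.68

A: z(0.718) = 0.577, z(0.299) = -0.527, d' = 1.104
B: z(0.572) = 0.181, z(0.055) = -1.598, d' = 1.779
Δd' = d'_A − d'_B = 1.104 − 1.779 = -0.675
B has the higher sensitivity.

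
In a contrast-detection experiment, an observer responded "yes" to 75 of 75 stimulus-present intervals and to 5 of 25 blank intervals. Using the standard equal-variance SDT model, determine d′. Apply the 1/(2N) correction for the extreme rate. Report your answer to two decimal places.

d′ = 3.32

The hit rate is 75/75 = 1, so apply the 1/(2N) correction: H → 1 − 1/(2·75) = 0.99333.
z(H) = z(0.99333) = 2.475
z(FA) = z(0.20000) = -0.842
d' = 2.475 − (-0.842) = 3.317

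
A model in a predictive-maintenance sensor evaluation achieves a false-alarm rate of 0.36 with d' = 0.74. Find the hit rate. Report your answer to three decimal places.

z(false-alarm rate) = z(0.36) = -0.3585
z(H) = z(FA) + d' = -0.3585 + 0.74 = 0.3815
hit rate = Φ(0.3815) = 0.6486

hit rate = 0.649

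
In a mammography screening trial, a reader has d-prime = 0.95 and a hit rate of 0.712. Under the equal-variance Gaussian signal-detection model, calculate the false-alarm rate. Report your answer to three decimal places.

false-alarm rate = 0.348

z(hit rate) = z(0.712) = 0.5592
z(FA) = z(H) − d' = 0.5592 − 0.95 = -0.3908
false-alarm rate = Φ(-0.3908) = 0.3480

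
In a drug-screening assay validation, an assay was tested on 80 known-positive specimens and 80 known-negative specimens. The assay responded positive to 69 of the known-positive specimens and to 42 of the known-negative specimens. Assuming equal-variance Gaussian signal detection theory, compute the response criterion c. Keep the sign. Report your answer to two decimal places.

H = 69/80 = 0.8625
FA = 42/80 = 0.5250
Φ⁻¹(H) = Φ⁻¹(0.8625) = 1.092
Φ⁻¹(FA) = Φ⁻¹(0.5250) = 0.063
c = −½·[z(H) + z(FA)] = −0.5 × (1.092 + 0.063) = -0.5775

c = -0.58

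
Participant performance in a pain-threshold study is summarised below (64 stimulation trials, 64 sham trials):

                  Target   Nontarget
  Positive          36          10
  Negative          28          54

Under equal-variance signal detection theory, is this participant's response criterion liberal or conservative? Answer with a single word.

z(H) = 0.157, z(FA) = -1.010
c = −½·(z(H) + z(FA)) = 0.4265
c > 0 → conservative criterion (biased toward responding “no”).

conservative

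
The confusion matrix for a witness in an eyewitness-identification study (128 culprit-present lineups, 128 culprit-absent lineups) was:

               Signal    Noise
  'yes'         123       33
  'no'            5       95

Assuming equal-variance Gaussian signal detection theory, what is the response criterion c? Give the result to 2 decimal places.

H = 123/128 = 0.9609
FA = 33/128 = 0.2578
Φ⁻¹(0.9609) = 1.7612, Φ⁻¹(0.2578) = -0.6501
c = −½·[z(H) + z(FA)] = −0.5 × (1.7612 + (-0.6501)) = -0.55555

c = -0.56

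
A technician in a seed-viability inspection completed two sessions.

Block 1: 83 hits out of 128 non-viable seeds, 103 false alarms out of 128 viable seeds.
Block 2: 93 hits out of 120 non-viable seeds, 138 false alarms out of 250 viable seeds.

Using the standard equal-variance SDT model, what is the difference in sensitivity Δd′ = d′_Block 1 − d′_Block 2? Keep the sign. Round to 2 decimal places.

Block 1: z(0.6484) = 0.381, z(0.8047) = 0.859, d' = -0.478
Block 2: z(0.7750) = 0.755, z(0.5520) = 0.131, d' = 0.624
Δd' = d'_Block 1 − d'_Block 2 = -0.478 − 0.624 = -1.102
Block 2 has the higher sensitivity.

Δd′ = -1.10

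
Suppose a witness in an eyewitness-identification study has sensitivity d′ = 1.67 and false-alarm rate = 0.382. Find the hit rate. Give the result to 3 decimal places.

z(false-alarm rate) = z(0.382) = -0.3002
z(H) = z(FA) + d' = -0.3002 + 1.67 = 1.3698
hit rate = Φ(1.3698) = 0.9146

hit rate = 0.915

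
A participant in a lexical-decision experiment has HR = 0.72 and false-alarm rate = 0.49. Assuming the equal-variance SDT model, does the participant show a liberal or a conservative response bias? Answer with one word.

z(H) = 0.583, z(FA) = -0.025
c = −½·(z(H) + z(FA)) = -0.279
c < 0 → liberal criterion (biased toward responding “yes”).

liberal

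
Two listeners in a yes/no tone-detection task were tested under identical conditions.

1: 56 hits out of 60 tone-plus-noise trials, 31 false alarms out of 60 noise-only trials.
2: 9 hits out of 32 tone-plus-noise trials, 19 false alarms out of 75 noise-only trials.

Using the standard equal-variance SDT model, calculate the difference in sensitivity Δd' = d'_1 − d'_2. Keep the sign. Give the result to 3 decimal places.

Δd' = 1.374

1: z(0.9333) = 1.5008, z(0.5167) = 0.0419, d' = 1.4589
2: z(0.2812) = -0.5793, z(0.2533) = -0.6641, d' = 0.0848
Δd' = d'_1 − d'_2 = 1.4589 − 0.0848 = 1.3741
1 has the higher sensitivity.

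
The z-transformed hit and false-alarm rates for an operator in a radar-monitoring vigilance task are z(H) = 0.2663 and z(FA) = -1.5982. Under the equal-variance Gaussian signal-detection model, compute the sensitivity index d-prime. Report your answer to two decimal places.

d-prime = 1.86

d' = z(H) − z(FA) = 0.2663 − (-1.5982) = 1.8645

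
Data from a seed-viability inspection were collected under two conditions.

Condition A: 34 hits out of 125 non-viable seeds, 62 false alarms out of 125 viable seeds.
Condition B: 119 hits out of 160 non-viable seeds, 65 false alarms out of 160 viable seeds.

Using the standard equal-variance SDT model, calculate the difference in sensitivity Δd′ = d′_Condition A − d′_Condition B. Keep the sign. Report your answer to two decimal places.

Condition A: z(0.2720) = -0.607, z(0.4960) = -0.010, d' = -0.597
Condition B: z(0.7438) = 0.655, z(0.4062) = -0.237, d' = 0.892
Δd' = d'_Condition A − d'_Condition B = -0.597 − 0.892 = -1.489
Condition B has the higher sensitivity.

Δd′ = -1.49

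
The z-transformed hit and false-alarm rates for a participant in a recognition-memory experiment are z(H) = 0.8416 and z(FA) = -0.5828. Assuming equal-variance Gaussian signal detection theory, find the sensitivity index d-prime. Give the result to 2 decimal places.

d' = z(H) − z(FA) = 0.8416 − (-0.5828) = 1.4244

d-prime = 1.42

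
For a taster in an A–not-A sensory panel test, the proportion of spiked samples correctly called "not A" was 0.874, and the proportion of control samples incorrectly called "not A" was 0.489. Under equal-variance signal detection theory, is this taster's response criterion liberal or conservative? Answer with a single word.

liberal

z(H) = 1.146, z(FA) = -0.028
c = −½·(z(H) + z(FA)) = -0.559
c < 0 → liberal criterion (biased toward responding “yes”).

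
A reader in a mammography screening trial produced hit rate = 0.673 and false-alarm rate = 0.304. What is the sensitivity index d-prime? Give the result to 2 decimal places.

d-prime = 0.96

z(H) = z(0.673) = 0.4482
z(FA) = z(0.304) = -0.5129
d' = z(H) − z(FA) = 0.4482 − (-0.5129) = 0.9611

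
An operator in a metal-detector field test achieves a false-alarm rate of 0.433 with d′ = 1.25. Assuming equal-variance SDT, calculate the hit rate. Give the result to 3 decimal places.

hit rate = 0.860

z(false-alarm rate) = z(0.433) = -0.1687
z(H) = z(FA) + d' = -0.1687 + 1.25 = 1.0813
hit rate = Φ(1.0813) = 0.8602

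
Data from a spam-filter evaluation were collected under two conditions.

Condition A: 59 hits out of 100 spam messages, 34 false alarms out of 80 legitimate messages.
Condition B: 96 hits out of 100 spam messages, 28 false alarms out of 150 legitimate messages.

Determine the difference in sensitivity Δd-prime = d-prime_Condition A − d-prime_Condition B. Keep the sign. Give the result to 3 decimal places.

Δd-prime = -2.224

Condition A: z(0.5900) = 0.2275, z(0.4250) = -0.1891, d' = 0.4166
Condition B: z(0.9600) = 1.7507, z(0.1867) = -0.8901, d' = 2.6408
Δd' = d'_Condition A − d'_Condition B = 0.4166 − 2.6408 = -2.2242
Condition B has the higher sensitivity.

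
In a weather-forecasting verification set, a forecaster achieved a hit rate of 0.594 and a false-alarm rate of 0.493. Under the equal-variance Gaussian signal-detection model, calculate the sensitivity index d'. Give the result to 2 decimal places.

z(H) = z(0.594) = 0.2378
z(FA) = z(0.493) = -0.0175
d' = z(H) − z(FA) = 0.2378 − (-0.0175) = 0.2553

d' = 0.26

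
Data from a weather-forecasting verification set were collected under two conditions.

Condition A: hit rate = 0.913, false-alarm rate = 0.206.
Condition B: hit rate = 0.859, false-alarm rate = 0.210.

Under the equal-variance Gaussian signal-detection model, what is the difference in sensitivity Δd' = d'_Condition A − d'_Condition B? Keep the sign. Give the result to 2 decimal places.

Condition A: z(0.913) = 1.359, z(0.206) = -0.820, d' = 2.179
Condition B: z(0.859) = 1.076, z(0.210) = -0.806, d' = 1.882
Δd' = d'_Condition A − d'_Condition B = 2.179 − 1.882 = 0.297
Condition A has the higher sensitivity.

Δd' = 0.30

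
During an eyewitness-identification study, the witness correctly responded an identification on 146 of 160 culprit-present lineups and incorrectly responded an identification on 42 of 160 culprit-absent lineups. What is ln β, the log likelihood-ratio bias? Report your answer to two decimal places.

H = 146/160 = 0.9125
FA = 42/160 = 0.2625
Φ⁻¹(0.9125) = 1.356, Φ⁻¹(0.2625) = -0.636
ln β = −½·[z(H)² − z(FA)²] = −0.5 × (1.839 − 0.404) = -0.7175

ln β = -0.72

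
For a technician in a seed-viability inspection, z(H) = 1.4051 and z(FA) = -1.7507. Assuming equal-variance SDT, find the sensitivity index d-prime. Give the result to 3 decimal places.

d' = z(H) − z(FA) = 1.4051 − (-1.7507) = 3.1558

d-prime = 3.156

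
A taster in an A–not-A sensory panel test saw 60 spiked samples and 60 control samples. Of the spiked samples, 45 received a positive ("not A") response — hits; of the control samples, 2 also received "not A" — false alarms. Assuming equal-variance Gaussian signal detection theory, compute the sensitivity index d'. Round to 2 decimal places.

d' = 2.51

H = 45/60 = 0.7500
FA = 2/60 = 0.0333
z(0.7500) = 0.6745, z(0.0333) = -1.8344
d' = z(H) − z(FA) = 0.6745 − (-1.8344) = 2.5089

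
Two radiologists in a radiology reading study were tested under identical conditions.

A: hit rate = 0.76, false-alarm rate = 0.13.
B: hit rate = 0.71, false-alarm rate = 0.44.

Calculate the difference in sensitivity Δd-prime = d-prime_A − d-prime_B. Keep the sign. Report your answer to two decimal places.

Δd-prime = 1.13

A: z(0.76) = 0.706, z(0.13) = -1.126, d' = 1.832
B: z(0.71) = 0.553, z(0.44) = -0.151, d' = 0.704
Δd' = d'_A − d'_B = 1.832 − 0.704 = 1.128
A has the higher sensitivity.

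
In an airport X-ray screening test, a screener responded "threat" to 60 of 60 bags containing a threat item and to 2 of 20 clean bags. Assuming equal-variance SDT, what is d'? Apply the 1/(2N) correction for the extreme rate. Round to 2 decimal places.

The hit rate is 60/60 = 1, so apply the 1/(2N) correction: H → 1 − 1/(2·60) = 0.99167.
z(H) = z(0.99167) = 2.394
z(FA) = z(0.10000) = -1.282
d' = 2.394 − (-1.282) = 3.676

d' = 3.68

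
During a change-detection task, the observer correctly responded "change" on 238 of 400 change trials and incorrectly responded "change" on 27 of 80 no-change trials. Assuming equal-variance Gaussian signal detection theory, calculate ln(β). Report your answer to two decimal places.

ln β = 0.06

H = 238/400 = 0.5950
FA = 27/80 = 0.3375
Φ⁻¹(H) = 0.240
Φ⁻¹(FA) = -0.419
ln β = −½·[z(H)² − z(FA)²] = −0.5 × (0.058 − 0.176) = 0.059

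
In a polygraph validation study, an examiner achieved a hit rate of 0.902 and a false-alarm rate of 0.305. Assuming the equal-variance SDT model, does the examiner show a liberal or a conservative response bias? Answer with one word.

z(H) = 1.293, z(FA) = -0.510
c = −½·(z(H) + z(FA)) = -0.3915
c < 0 → liberal criterion (biased toward responding “yes”).

liberal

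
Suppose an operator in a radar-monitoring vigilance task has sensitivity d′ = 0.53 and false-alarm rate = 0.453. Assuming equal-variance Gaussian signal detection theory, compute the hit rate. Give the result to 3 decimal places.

hit rate = 0.660

z(false-alarm rate) = z(0.453) = -0.1181
z(H) = z(FA) + d' = -0.1181 + 0.53 = 0.4119
hit rate = Φ(0.4119) = 0.6598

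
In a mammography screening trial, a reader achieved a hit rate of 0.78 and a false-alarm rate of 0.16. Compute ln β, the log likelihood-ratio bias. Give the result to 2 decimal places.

ln β = 0.20

z(0.78) = 0.772, z(0.16) = -0.994
ln β = −½·[z(H)² − z(FA)²] = −0.5 × (0.596 − 0.988) = 0.196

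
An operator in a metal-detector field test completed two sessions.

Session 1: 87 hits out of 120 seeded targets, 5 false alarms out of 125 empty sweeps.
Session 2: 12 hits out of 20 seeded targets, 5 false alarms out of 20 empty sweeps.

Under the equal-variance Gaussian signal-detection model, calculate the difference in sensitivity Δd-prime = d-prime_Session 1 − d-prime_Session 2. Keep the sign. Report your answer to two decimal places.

Δd-prime = 1.42

Session 1: z(0.7250) = 0.598, z(0.0400) = -1.751, d' = 2.349
Session 2: z(0.6000) = 0.253, z(0.2500) = -0.674, d' = 0.927
Δd' = d'_Session 1 − d'_Session 2 = 2.349 − 0.927 = 1.422
Session 1 has the higher sensitivity.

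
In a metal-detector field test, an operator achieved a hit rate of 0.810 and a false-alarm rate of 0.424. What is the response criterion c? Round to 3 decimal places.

z(H) = 0.8779
z(FA) = -0.1917
c = −½·[z(H) + z(FA)] = −0.5 × (0.8779 + (-0.1917)) = -0.3431

c = -0.343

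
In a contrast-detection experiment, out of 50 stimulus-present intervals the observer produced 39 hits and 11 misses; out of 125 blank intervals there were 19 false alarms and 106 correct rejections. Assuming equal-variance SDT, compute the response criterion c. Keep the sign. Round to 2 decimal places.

H = 39/50 = 0.7800
FA = 19/125 = 0.1520
Φ⁻¹(H) = 0.7722
Φ⁻¹(FA) = -1.0279
c = −½·[z(H) + z(FA)] = −0.5 × (0.7722 + (-1.0279)) = 0.12785
c > 0: the observer has a conservative response bias.

c = 0.13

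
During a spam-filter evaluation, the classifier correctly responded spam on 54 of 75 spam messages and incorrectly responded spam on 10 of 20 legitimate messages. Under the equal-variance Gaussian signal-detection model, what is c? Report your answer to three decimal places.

H = 54/75 = 0.7200
FA = 10/20 = 0.5000
z(H) = 0.5828
z(FA) = 0.0000
c = −½·[z(H) + z(FA)] = −0.5 × (0.5828 + 0.0000) = -0.2914

c = -0.291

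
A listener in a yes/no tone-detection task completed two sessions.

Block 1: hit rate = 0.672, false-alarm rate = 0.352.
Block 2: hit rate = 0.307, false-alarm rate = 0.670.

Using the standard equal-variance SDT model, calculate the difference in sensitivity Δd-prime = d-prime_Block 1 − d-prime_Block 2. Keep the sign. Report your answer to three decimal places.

Block 1: z(0.672) = 0.4454, z(0.352) = -0.3799, d' = 0.8253
Block 2: z(0.307) = -0.5044, z(0.670) = 0.4399, d' = -0.9443
Δd' = d'_Block 1 − d'_Block 2 = 0.8253 − (-0.9443) = 1.7696
Block 1 has the higher sensitivity.

Δd-prime = 1.770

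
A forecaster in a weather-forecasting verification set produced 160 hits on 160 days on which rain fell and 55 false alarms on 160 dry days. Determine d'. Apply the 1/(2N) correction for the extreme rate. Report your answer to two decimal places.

d' = 3.14

The hit rate is 160/160 = 1, so apply the 1/(2N) correction: H → 1 − 1/(2·160) = 0.99687.
z(H) = z(0.99687) = 2.734
z(FA) = z(0.34375) = -0.402
d' = 2.734 − (-0.402) = 3.136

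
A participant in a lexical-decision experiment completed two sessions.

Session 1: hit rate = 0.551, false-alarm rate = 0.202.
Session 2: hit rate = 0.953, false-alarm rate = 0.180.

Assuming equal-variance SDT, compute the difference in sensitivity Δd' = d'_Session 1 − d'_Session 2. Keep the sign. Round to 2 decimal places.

Session 1: z(0.551) = 0.128, z(0.202) = -0.834, d' = 0.962
Session 2: z(0.953) = 1.675, z(0.180) = -0.915, d' = 2.590
Δd' = d'_Session 1 − d'_Session 2 = 0.962 − 2.590 = -1.628
Session 2 has the higher sensitivity.

Δd' = -1.63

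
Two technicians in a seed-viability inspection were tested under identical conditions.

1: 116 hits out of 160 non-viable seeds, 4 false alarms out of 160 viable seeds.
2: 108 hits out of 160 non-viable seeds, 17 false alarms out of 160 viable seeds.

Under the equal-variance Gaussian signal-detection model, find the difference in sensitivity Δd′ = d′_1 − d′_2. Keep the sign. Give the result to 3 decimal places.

1: z(0.7250) = 0.5978, z(0.0250) = -1.9600, d' = 2.5578
2: z(0.6750) = 0.4538, z(0.1062) = -1.2470, d' = 1.7008
Δd' = d'_1 − d'_2 = 2.5578 − 1.7008 = 0.8570
1 has the higher sensitivity.

Δd′ = 0.857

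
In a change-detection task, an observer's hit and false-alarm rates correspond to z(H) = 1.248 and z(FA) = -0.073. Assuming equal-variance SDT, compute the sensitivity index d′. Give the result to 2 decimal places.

d' = z(H) − z(FA) = 1.248 − (-0.073) = 1.321

d′ = 1.32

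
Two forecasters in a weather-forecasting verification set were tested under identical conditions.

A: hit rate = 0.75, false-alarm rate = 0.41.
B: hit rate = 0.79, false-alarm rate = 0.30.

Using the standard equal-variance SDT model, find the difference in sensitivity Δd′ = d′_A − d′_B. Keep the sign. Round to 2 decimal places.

Δd′ = -0.43

A: z(0.75) = 0.674, z(0.41) = -0.228, d' = 0.902
B: z(0.79) = 0.806, z(0.30) = -0.524, d' = 1.330
Δd' = d'_A − d'_B = 0.902 − 1.330 = -0.428
B has the higher sensitivity.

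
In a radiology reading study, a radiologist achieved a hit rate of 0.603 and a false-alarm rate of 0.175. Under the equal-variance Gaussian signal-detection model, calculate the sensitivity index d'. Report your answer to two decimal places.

d' = 1.20

z(H) = z(0.603) = 0.261
z(FA) = z(0.175) = -0.935
d' = z(H) − z(FA) = 0.261 − (-0.935) = 1.196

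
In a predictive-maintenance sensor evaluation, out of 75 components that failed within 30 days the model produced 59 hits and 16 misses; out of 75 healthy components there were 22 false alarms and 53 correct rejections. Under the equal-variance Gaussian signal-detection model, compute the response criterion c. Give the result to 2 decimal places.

c = -0.13

H = 59/75 = 0.7867
FA = 22/75 = 0.2933
z(H) = z(0.7867) = 0.795
z(FA) = z(0.2933) = -0.544
c = −½·[z(H) + z(FA)] = −0.5 × (0.795 + (-0.544)) = -0.1255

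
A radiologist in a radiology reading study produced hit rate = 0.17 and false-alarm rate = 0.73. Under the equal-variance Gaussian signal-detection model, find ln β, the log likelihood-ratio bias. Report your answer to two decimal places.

z(H) = -0.954
z(FA) = 0.613
ln β = −½·[z(H)² − z(FA)²] = −0.5 × (0.910 − 0.376) = -0.267

ln β = -0.27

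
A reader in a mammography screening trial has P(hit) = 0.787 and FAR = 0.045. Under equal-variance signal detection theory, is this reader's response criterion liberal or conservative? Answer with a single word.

conservative

z(H) = 0.796, z(FA) = -1.695
c = −½·(z(H) + z(FA)) = 0.4495
c > 0 → conservative criterion (biased toward responding “no”).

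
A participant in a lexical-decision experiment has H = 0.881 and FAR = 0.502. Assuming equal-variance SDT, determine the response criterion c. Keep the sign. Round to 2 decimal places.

c = -0.59

z(H) = z(0.881) = 1.180
z(FA) = z(0.502) = 0.005
c = −½·[z(H) + z(FA)] = −0.5 × (1.180 + 0.005) = -0.5925
c < 0: the participant has a liberal response bias.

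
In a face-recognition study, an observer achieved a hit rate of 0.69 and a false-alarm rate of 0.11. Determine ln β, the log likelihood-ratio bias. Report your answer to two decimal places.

ln β = 0.63

z(H) = z(0.69) = 0.496
z(FA) = z(0.11) = -1.227
ln β = −½·[z(H)² − z(FA)²] = −0.5 × (0.246 − 1.506) = 0.630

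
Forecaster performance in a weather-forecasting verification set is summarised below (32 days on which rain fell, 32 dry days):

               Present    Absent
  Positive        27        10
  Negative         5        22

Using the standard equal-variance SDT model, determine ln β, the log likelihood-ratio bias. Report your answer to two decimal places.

H = 27/32 = 0.8438
FA = 10/32 = 0.3125
z(0.8438) = 1.010, z(0.3125) = -0.489
ln β = −½·[z(H)² − z(FA)²] = −0.5 × (1.020 − 0.239) = -0.3905

ln β = -0.39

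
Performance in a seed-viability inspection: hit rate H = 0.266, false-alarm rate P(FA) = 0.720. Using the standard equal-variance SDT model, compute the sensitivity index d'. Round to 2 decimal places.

d' = -1.21

Φ⁻¹(H) = -0.6250
Φ⁻¹(FA) = 0.5828
d' = z(H) − z(FA) = -0.6250 − 0.5828 = -1.2078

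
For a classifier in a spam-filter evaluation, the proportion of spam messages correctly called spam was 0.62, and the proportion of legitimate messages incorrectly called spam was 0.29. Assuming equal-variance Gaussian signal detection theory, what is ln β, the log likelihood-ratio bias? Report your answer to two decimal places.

ln β = 0.11

Φ⁻¹(0.62) = 0.305, Φ⁻¹(0.29) = -0.553
ln β = −½·[z(H)² − z(FA)²] = −0.5 × (0.093 − 0.306) = 0.1065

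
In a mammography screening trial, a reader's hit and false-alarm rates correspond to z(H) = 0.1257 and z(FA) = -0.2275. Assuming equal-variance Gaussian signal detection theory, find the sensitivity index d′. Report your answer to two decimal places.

d' = z(H) − z(FA) = 0.1257 − (-0.2275) = 0.3532

d′ = 0.35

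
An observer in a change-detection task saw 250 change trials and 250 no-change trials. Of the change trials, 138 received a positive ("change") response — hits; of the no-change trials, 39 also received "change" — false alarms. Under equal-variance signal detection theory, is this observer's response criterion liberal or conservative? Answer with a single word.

z(H) = 0.131, z(FA) = -1.011
c = −½·(z(H) + z(FA)) = 0.440
c > 0 → conservative criterion (biased toward responding “no”).

conservative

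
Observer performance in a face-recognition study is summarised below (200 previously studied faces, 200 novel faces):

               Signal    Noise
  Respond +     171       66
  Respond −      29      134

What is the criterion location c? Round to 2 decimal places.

H = 171/200 = 0.8550
FA = 66/200 = 0.3300
Φ⁻¹(0.8550) = 1.058, Φ⁻¹(0.3300) = -0.440
c = −½·[z(H) + z(FA)] = −0.5 × (1.058 + (-0.440)) = -0.309
c < 0: the observer has a liberal response bias.

c = -0.31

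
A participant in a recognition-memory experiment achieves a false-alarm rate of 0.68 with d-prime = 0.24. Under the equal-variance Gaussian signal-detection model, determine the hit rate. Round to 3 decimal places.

hit rate = 0.760

z(false-alarm rate) = z(0.68) = 0.4677
z(H) = z(FA) + d' = 0.4677 + 0.24 = 0.7077
hit rate = Φ(0.7077) = 0.7604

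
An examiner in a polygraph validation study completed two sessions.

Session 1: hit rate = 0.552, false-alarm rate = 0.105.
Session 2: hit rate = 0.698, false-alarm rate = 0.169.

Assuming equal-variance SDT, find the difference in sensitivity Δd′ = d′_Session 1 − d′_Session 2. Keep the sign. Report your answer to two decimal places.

Session 1: z(0.552) = 0.131, z(0.105) = -1.254, d' = 1.385
Session 2: z(0.698) = 0.519, z(0.169) = -0.958, d' = 1.477
Δd' = d'_Session 1 − d'_Session 2 = 1.385 − 1.477 = -0.092
Session 2 has the higher sensitivity.

Δd′ = -0.09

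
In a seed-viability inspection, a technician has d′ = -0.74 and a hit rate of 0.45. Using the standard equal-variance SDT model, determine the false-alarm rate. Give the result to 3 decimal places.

z(hit rate) = z(0.45) = -0.1257
z(FA) = z(H) − d' = -0.1257 − (-0.74) = 0.6143
false-alarm rate = Φ(0.6143) = 0.7305

false-alarm rate = 0.731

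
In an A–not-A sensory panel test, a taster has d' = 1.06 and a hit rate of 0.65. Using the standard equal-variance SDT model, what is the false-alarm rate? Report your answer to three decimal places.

false-alarm rate = 0.250

z(hit rate) = z(0.65) = 0.3853
z(FA) = z(H) − d' = 0.3853 − 1.06 = -0.6747
false-alarm rate = Φ(-0.6747) = 0.2499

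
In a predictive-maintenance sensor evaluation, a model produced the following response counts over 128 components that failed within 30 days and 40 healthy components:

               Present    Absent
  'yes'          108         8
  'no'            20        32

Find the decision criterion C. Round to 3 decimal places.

H = 108/128 = 0.8438
FA = 8/40 = 0.2000
z(0.8438) = 1.0102, z(0.2000) = -0.8416
c = −½·[z(H) + z(FA)] = −0.5 × (1.0102 + (-0.8416)) = -0.0843
c < 0: the model has a liberal response bias.

C = -0.084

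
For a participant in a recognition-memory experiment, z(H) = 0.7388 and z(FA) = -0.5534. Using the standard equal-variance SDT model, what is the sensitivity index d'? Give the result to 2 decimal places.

d' = z(H) − z(FA) = 0.7388 − (-0.5534) = 1.2922

d' = 1.29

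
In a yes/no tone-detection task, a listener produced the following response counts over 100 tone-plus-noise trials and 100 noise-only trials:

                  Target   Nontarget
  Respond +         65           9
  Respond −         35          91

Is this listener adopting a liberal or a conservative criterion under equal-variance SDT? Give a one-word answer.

conservative

z(H) = 0.385, z(FA) = -1.341
c = −½·(z(H) + z(FA)) = 0.478
c > 0 → conservative criterion (biased toward responding “no”).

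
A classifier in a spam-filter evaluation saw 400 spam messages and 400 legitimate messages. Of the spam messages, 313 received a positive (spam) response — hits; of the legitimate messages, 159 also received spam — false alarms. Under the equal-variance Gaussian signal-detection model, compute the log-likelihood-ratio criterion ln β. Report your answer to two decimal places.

H = 313/400 = 0.7825
FA = 159/400 = 0.3975
Φ⁻¹(0.7825) = 0.781, Φ⁻¹(0.3975) = -0.260
ln β = −½·[z(H)² − z(FA)²] = −0.5 × (0.610 − 0.068) = -0.271

ln β = -0.27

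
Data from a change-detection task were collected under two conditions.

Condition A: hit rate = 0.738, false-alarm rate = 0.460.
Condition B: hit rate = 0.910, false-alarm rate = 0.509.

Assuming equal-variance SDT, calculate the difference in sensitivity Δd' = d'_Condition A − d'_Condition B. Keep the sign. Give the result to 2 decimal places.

Δd' = -0.58

Condition A: z(0.738) = 0.637, z(0.460) = -0.100, d' = 0.737
Condition B: z(0.910) = 1.341, z(0.509) = 0.023, d' = 1.318
Δd' = d'_Condition A − d'_Condition B = 0.737 − 1.318 = -0.581
Condition B has the higher sensitivity.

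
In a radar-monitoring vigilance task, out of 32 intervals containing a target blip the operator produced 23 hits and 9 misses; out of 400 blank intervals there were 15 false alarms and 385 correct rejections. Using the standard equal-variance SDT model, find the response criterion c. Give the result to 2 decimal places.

c = 0.60

H = 23/32 = 0.7188
FA = 15/400 = 0.0375
z(0.7188) = 0.5793, z(0.0375) = -1.7805
c = −½·[z(H) + z(FA)] = −0.5 × (0.5793 + (-1.7805)) = 0.6006
c > 0: the operator has a conservative response bias.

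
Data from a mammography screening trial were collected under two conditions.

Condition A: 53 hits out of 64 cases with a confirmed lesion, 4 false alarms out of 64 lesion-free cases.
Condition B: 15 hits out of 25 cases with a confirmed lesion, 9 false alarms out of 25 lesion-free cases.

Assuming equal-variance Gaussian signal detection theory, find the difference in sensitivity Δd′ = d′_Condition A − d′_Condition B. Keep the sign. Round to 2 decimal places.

Δd′ = 1.87

Condition A: z(0.8281) = 0.947, z(0.0625) = -1.534, d' = 2.481
Condition B: z(0.6000) = 0.253, z(0.3600) = -0.358, d' = 0.611
Δd' = d'_Condition A − d'_Condition B = 2.481 − 0.611 = 1.870
Condition A has the higher sensitivity.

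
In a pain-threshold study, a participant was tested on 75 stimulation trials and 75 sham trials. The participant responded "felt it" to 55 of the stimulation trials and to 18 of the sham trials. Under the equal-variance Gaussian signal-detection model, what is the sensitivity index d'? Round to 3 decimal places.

H = 55/75 = 0.7333
FA = 18/75 = 0.2400
z(H) = 0.6228
z(FA) = -0.7063
d' = z(H) − z(FA) = 0.6228 − (-0.7063) = 1.3291

d' = 1.329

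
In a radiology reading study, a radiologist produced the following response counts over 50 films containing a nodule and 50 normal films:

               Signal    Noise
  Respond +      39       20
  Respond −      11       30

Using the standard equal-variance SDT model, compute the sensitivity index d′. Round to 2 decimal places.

H = 39/50 = 0.7800
FA = 20/50 = 0.4000
z(H) = z(0.7800) = 0.772
z(FA) = z(0.4000) = -0.253
d' = z(H) − z(FA) = 0.772 − (-0.253) = 1.025

d′ = 1.03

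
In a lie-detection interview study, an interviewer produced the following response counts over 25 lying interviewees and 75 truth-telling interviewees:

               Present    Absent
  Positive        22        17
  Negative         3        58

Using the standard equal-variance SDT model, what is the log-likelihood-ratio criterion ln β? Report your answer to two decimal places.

H = 22/25 = 0.8800
FA = 17/75 = 0.2267
z(H) = z(0.8800) = 1.175
z(FA) = z(0.2267) = -0.750
ln β = −½·[z(H)² − z(FA)²] = −0.5 × (1.381 − 0.563) = -0.409

ln β = -0.41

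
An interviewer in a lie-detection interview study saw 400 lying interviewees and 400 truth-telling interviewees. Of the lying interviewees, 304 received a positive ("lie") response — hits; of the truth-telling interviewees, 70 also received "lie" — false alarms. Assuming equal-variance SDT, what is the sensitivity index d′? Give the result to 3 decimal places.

d′ = 1.641

H = 304/400 = 0.7600
FA = 70/400 = 0.1750
Φ⁻¹(H) = Φ⁻¹(0.7600) = 0.7063
Φ⁻¹(FA) = Φ⁻¹(0.1750) = -0.9346
d' = z(H) − z(FA) = 0.7063 − (-0.9346) = 1.6409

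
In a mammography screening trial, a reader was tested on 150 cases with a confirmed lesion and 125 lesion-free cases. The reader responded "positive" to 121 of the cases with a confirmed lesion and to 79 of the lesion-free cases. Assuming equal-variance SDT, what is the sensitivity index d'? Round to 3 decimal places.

d' = 0.529

H = 121/150 = 0.8067
FA = 79/125 = 0.6320
z(H) = 0.8658
z(FA) = 0.3372
d' = z(H) − z(FA) = 0.8658 − 0.3372 = 0.5286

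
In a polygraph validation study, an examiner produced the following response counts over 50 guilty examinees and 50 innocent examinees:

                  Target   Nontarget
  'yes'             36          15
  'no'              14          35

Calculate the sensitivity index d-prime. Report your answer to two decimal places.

H = 36/50 = 0.7200
FA = 15/50 = 0.3000
z(H) = z(0.7200) = 0.5828
z(FA) = z(0.3000) = -0.5244
d' = z(H) − z(FA) = 0.5828 − (-0.5244) = 1.1072

d-prime = 1.11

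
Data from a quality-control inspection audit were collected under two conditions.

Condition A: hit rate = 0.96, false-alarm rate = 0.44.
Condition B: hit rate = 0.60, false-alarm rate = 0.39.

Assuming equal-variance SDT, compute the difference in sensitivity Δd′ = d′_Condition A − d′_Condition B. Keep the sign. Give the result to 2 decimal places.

Condition A: z(0.96) = 1.751, z(0.44) = -0.151, d' = 1.902
Condition B: z(0.60) = 0.253, z(0.39) = -0.279, d' = 0.532
Δd' = d'_Condition A − d'_Condition B = 1.902 − 0.532 = 1.370
Condition A has the higher sensitivity.

Δd′ = 1.37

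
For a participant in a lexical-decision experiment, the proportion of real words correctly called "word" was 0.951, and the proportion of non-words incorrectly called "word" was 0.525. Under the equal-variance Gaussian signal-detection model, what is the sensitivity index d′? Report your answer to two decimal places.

d′ = 1.59

z(H) = 1.6546
z(FA) = 0.0627
d' = z(H) − z(FA) = 1.6546 − 0.0627 = 1.5919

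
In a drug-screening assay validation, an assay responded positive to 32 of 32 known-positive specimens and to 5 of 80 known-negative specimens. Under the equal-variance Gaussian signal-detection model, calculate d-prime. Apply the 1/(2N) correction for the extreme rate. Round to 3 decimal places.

The hit rate is 32/32 = 1, so apply the 1/(2N) correction: H → 1 − 1/(2·32) = 0.98438.
z(H) = z(0.98438) = 2.1540
z(FA) = z(0.06250) = -1.5341
d' = 2.1540 − (-1.5341) = 3.6881

d-prime = 3.688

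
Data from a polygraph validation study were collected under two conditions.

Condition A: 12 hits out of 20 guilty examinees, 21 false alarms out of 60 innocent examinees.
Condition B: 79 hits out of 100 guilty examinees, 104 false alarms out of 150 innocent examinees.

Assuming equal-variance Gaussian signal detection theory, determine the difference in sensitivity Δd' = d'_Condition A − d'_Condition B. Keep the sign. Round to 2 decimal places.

Δd' = 0.34

Condition A: z(0.6000) = 0.253, z(0.3500) = -0.385, d' = 0.638
Condition B: z(0.7900) = 0.806, z(0.6933) = 0.505, d' = 0.301
Δd' = d'_Condition A − d'_Condition B = 0.638 − 0.301 = 0.337
Condition A has the higher sensitivity.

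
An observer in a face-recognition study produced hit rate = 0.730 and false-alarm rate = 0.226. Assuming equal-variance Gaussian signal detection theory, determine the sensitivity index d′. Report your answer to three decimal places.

d′ = 1.365

z(0.730) = 0.6128, z(0.226) = -0.7521
d' = z(H) − z(FA) = 0.6128 − (-0.7521) = 1.3649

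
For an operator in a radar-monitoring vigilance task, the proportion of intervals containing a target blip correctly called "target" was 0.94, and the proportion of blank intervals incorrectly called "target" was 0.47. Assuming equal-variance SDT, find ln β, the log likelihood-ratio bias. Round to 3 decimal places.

ln β = -1.206

z(H) = z(0.94) = 1.5548
z(FA) = z(0.47) = -0.0753
ln β = −½·[z(H)² − z(FA)²] = −0.5 × (2.4174 − 0.0057) = -1.20585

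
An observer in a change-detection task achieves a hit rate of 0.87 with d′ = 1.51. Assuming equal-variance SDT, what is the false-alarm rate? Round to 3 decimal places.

false-alarm rate = 0.351

z(hit rate) = z(0.87) = 1.1264
z(FA) = z(H) − d' = 1.1264 − 1.51 = -0.3836
false-alarm rate = Φ(-0.3836) = 0.3506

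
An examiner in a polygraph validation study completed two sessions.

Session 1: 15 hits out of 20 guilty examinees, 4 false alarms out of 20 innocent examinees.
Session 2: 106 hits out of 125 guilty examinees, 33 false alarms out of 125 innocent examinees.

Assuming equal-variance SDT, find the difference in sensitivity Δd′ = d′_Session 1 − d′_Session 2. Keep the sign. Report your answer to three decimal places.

Session 1: z(0.7500) = 0.6745, z(0.2000) = -0.8416, d' = 1.5161
Session 2: z(0.8480) = 1.0279, z(0.2640) = -0.6311, d' = 1.6590
Δd' = d'_Session 1 − d'_Session 2 = 1.5161 − 1.6590 = -0.1429
Session 2 has the higher sensitivity.

Δd′ = -0.143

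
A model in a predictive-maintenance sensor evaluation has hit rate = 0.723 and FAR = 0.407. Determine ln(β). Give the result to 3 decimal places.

Φ⁻¹(0.723) = 0.5918, Φ⁻¹(0.407) = -0.2353
ln β = −½·[z(H)² − z(FA)²] = −0.5 × (0.3502 − 0.0554) = -0.1474

ln β = -0.147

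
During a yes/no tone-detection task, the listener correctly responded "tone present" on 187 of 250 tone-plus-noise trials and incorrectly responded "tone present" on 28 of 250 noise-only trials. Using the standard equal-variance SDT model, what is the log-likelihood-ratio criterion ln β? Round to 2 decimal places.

ln β = 0.52

H = 187/250 = 0.7480
FA = 28/250 = 0.1120
z(H) = z(0.7480) = 0.668
z(FA) = z(0.1120) = -1.216
ln β = −½·[z(H)² − z(FA)²] = −0.5 × (0.446 − 1.479) = 0.5165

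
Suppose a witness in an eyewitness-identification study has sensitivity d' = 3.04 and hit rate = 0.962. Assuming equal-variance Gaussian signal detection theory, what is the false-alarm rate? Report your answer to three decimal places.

false-alarm rate = 0.103

z(hit rate) = z(0.962) = 1.7744
z(FA) = z(H) − d' = 1.7744 − 3.04 = -1.2656
false-alarm rate = Φ(-1.2656) = 0.1028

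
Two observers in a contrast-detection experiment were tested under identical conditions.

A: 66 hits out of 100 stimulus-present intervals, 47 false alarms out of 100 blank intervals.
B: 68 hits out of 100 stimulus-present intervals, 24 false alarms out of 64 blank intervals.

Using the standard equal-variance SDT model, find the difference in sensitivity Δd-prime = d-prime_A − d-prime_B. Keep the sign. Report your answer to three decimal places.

A: z(0.6600) = 0.4125, z(0.4700) = -0.0753, d' = 0.4878
B: z(0.6800) = 0.4677, z(0.3750) = -0.3186, d' = 0.7863
Δd' = d'_A − d'_B = 0.4878 − 0.7863 = -0.2985
B has the higher sensitivity.

Δd-prime = -0.299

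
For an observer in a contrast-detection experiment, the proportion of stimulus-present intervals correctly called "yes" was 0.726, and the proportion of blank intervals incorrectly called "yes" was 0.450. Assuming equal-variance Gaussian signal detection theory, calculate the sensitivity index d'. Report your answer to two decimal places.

d' = 0.73

Φ⁻¹(H) = Φ⁻¹(0.726) = 0.6008
Φ⁻¹(FA) = Φ⁻¹(0.450) = -0.1257
d' = z(H) − z(FA) = 0.6008 − (-0.1257) = 0.7265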